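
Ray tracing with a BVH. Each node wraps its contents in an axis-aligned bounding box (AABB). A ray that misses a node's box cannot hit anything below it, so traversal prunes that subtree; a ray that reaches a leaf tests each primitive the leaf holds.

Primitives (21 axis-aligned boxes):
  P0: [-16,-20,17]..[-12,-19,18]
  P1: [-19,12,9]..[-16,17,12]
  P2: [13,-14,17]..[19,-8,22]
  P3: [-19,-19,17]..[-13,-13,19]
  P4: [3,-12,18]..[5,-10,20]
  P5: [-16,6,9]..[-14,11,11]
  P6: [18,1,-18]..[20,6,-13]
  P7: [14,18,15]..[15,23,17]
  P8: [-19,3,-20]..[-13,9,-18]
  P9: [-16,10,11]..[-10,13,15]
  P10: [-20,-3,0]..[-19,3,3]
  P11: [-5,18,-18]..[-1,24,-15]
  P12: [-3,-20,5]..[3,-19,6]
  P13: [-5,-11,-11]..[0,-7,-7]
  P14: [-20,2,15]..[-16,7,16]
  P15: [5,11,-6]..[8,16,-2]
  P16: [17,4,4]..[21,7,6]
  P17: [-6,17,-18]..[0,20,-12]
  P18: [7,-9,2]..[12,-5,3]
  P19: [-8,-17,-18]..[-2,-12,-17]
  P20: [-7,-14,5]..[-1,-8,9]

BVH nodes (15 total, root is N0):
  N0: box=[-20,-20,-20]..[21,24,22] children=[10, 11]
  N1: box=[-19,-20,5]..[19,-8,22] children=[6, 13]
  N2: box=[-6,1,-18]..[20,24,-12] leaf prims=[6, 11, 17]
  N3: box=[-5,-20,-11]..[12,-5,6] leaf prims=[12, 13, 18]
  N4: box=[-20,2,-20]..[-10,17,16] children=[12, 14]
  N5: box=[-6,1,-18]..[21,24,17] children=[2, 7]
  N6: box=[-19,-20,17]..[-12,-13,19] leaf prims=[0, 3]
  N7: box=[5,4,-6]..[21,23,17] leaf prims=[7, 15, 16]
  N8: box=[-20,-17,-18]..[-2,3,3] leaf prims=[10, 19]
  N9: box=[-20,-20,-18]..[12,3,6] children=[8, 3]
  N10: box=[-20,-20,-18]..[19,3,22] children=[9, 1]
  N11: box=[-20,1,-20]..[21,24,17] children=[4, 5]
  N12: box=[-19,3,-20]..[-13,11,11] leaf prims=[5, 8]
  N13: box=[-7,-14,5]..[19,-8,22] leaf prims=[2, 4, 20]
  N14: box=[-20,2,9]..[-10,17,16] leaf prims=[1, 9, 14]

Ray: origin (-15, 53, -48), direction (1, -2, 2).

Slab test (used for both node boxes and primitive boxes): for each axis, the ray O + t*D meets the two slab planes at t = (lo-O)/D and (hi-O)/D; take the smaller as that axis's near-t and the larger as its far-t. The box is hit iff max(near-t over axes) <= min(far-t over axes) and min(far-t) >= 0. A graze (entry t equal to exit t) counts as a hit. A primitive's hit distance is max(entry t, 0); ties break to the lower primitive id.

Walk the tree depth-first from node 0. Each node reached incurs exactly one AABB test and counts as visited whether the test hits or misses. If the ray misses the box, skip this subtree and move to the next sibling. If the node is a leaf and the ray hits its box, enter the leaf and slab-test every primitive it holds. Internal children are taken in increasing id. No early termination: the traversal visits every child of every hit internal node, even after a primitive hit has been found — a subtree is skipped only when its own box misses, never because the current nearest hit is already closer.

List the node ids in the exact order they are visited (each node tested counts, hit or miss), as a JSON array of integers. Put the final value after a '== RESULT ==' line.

Traverse from the root:
N0 x:[-5,36] y:[29/2,73/2] z:[14,35] -> hit [29/2,35], descend [10, 11]
  N10 x:[-5,34] y:[25,73/2] z:[15,35] -> hit [25,34], descend [1, 9]
    N1 x:[-4,34] y:[61/2,73/2] z:[53/2,35] -> hit [61/2,34], descend [6, 13]
      N6 x:[-4,3] y:[33,73/2] z:[65/2,67/2] -> miss, prune
      N13 x:[8,34] y:[61/2,67/2] z:[53/2,35] -> hit [61/2,67/2] leaf, test {P2@t=65/2, P4(miss), P20(miss)}
    N9 x:[-5,27] y:[25,73/2] z:[15,27] -> hit [25,27], descend [3, 8]
      N3 x:[10,27] y:[29,73/2] z:[37/2,27] -> miss, prune
      N8 x:[-5,13] y:[25,35] z:[15,51/2] -> miss, prune
  N11 x:[-5,36] y:[29/2,26] z:[14,65/2] -> hit [29/2,26], descend [4, 5]
    N4 x:[-5,5] y:[18,51/2] z:[14,32] -> miss, prune
    N5 x:[9,36] y:[29/2,26] z:[15,65/2] -> hit [15,26], descend [2, 7]
      N2 x:[9,35] y:[29/2,26] z:[15,18] -> hit [15,18] leaf, test {P6(miss), P11(miss), P17(miss)}
      N7 x:[20,36] y:[15,49/2] z:[21,65/2] -> hit [21,49/2] leaf, test {P7(miss), P15@t=21, P16(miss)}

Visited [0, 10, 1, 6, 13, 9, 3, 8, 11, 4, 5, 2, 7]. Tests: 13 box, 3 leaf. Nearest: P15.

== RESULT ==
[0, 10, 1, 6, 13, 9, 3, 8, 11, 4, 5, 2, 7]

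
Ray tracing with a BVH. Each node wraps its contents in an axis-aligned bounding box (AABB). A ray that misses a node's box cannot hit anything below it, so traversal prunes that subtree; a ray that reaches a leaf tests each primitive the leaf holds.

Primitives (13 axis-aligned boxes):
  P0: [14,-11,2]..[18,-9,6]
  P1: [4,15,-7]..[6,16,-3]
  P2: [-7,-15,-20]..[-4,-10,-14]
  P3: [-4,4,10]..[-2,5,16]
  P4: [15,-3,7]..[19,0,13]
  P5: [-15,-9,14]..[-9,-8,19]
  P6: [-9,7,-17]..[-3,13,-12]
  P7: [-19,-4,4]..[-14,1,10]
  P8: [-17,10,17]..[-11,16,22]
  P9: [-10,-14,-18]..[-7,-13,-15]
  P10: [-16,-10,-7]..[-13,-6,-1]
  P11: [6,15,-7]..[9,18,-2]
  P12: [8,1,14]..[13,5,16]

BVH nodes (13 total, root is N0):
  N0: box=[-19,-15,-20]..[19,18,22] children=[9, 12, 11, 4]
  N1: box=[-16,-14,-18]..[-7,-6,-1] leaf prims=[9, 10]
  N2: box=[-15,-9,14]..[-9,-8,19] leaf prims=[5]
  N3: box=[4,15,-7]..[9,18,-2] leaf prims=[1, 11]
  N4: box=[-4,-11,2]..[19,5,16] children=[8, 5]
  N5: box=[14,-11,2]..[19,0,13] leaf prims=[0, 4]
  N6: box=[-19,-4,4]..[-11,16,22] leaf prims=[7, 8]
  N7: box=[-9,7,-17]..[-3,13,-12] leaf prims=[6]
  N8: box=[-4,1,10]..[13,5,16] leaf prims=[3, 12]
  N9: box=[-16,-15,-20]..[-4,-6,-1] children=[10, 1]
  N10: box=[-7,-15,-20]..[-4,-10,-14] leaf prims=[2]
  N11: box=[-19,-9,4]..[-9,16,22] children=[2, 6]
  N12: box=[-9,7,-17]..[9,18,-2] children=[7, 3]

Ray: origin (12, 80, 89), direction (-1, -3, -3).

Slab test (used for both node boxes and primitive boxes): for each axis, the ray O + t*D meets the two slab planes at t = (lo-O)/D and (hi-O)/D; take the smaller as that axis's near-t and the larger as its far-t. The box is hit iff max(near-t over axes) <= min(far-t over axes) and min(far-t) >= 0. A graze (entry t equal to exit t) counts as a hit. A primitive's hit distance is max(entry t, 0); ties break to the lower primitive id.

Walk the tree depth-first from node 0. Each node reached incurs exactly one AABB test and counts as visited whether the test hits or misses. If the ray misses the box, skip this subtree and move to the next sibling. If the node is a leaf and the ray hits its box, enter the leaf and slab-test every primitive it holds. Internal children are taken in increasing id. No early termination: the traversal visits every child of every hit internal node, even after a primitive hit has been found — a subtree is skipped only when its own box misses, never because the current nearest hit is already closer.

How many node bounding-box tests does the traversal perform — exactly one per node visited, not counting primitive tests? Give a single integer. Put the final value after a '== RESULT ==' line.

Walk:
N0 x:[-7,31] y:[62/3,95/3] z:[67/3,109/3] -> hit [67/3,31], descend [4, 9, 11, 12]
  N4 x:[-7,16] y:[25,91/3] z:[73/3,29] -> miss, prune
  N9 x:[16,28] y:[86/3,95/3] z:[30,109/3] -> miss, prune
  N11 x:[21,31] y:[64/3,89/3] z:[67/3,85/3] -> hit [67/3,85/3], descend [2, 6]
    N2 x:[21,27] y:[88/3,89/3] z:[70/3,25] -> miss, prune
    N6 x:[23,31] y:[64/3,28] z:[67/3,85/3] -> hit [23,28] leaf, test {P7@t=79/3, P8@t=23}
  N12 x:[3,21] y:[62/3,73/3] z:[91/3,106/3] -> miss, prune

Summary -> nodes [0, 4, 9, 11, 2, 6, 12]; box-tests=7; leaf-entries=1; first=P8

== RESULT ==
7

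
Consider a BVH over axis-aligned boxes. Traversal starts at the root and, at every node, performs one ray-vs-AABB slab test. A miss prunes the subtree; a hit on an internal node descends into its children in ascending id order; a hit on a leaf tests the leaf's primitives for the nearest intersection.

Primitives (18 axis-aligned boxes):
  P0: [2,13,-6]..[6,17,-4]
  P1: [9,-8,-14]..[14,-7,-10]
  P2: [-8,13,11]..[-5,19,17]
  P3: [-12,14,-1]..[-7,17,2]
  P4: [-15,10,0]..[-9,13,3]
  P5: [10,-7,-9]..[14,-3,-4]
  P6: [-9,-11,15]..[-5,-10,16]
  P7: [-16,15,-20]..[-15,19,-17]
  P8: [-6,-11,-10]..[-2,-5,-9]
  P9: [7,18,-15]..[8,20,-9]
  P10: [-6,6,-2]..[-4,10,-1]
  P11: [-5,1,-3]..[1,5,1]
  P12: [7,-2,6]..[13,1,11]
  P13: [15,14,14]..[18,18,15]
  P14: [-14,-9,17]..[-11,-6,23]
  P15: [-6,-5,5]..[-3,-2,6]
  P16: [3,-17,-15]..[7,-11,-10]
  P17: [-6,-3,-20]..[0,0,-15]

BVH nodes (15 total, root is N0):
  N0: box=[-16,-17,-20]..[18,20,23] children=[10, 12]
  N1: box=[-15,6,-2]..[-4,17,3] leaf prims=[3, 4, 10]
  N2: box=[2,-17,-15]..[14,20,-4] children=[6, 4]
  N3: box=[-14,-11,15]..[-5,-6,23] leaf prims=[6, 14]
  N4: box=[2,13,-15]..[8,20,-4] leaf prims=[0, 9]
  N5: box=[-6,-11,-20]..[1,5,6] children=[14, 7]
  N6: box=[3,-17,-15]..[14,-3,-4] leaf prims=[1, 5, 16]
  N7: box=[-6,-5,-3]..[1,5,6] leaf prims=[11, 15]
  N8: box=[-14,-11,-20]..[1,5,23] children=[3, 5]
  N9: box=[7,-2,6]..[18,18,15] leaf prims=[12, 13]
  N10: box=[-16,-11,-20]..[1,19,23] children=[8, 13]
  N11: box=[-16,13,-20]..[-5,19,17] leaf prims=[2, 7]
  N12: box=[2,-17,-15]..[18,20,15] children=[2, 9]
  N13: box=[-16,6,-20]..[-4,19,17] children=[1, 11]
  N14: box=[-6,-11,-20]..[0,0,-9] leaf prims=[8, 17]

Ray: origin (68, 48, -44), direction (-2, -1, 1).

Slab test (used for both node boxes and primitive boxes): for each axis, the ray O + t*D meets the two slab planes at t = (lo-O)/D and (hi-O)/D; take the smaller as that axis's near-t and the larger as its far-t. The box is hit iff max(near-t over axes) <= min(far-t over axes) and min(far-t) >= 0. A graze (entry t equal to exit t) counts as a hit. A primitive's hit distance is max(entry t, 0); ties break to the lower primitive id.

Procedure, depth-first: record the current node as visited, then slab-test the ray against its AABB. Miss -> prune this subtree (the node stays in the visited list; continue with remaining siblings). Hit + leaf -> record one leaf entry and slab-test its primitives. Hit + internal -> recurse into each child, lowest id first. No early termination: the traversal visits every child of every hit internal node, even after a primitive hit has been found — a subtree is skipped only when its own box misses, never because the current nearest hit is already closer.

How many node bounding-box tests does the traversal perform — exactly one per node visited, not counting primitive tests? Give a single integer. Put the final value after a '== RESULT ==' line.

Trace the traversal:
N0 x:[25,42] y:[28,65] z:[24,67] -> hit [28,42], descend [10, 12]
  N10 x:[67/2,42] y:[29,59] z:[24,67] -> hit [67/2,42], descend [8, 13]
    N8 x:[67/2,41] y:[43,59] z:[24,67] -> miss, prune
    N13 x:[36,42] y:[29,42] z:[24,61] -> hit [36,42], descend [1, 11]
      N1 x:[36,83/2] y:[31,42] z:[42,47] -> miss, prune
      N11 x:[73/2,42] y:[29,35] z:[24,61] -> miss, prune
  N12 x:[25,33] y:[28,65] z:[29,59] -> hit [29,33], descend [2, 9]
    N2 x:[27,33] y:[28,65] z:[29,40] -> hit [29,33], descend [4, 6]
      N4 x:[30,33] y:[28,35] z:[29,40] -> hit [30,33] leaf, test {P0(miss), P9@t=30}
      N6 x:[27,65/2] y:[51,65] z:[29,40] -> miss, prune
    N9 x:[25,61/2] y:[30,50] z:[50,59] -> miss, prune

Visited [0, 10, 8, 13, 1, 11, 12, 2, 4, 6, 9]. Tests: 11 box, 1 leaf. Nearest: P9.

== RESULT ==
11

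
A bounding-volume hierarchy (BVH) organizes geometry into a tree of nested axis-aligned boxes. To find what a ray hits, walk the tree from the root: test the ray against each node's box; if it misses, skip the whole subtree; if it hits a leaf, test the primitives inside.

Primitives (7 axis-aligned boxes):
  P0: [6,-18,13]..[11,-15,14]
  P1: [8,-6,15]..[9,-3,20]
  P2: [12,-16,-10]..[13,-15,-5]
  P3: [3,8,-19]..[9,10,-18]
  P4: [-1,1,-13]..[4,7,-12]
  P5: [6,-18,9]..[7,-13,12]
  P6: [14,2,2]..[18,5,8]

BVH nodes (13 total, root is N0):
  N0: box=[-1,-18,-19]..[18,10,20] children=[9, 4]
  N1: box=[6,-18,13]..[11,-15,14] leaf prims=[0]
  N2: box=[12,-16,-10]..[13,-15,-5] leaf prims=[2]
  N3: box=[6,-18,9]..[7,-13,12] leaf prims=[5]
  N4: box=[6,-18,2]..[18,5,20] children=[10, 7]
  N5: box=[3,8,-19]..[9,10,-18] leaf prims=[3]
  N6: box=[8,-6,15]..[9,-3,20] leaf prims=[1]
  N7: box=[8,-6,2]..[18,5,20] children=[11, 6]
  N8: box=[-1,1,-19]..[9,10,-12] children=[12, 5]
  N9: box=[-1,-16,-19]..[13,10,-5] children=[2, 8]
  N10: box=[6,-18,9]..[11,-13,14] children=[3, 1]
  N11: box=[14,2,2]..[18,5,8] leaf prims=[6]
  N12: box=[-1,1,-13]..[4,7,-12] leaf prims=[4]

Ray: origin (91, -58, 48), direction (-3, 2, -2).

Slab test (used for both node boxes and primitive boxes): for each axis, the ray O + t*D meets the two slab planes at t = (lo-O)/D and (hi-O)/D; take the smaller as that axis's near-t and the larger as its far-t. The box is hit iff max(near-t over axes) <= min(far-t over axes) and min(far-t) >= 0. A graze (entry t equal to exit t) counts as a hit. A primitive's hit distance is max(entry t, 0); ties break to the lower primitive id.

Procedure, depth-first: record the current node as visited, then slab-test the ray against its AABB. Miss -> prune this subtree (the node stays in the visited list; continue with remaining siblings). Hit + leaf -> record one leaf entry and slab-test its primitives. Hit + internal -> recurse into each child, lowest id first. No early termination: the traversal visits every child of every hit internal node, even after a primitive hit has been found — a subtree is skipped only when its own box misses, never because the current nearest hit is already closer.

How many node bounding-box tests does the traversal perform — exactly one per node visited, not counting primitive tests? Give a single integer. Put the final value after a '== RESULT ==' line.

Trace the traversal:
N0 x:[73/3,92/3] y:[20,34] z:[14,67/2] -> hit [73/3,92/3], descend [4, 9]
  N4 x:[73/3,85/3] y:[20,63/2] z:[14,23] -> miss, prune
  N9 x:[26,92/3] y:[21,34] z:[53/2,67/2] -> hit [53/2,92/3], descend [2, 8]
    N2 x:[26,79/3] y:[21,43/2] z:[53/2,29] -> miss, prune
    N8 x:[82/3,92/3] y:[59/2,34] z:[30,67/2] -> hit [30,92/3], descend [5, 12]
      N5 x:[82/3,88/3] y:[33,34] z:[33,67/2] -> miss, prune
      N12 x:[29,92/3] y:[59/2,65/2] z:[30,61/2] -> hit [30,61/2] leaf, test {P4@t=30}

order=[0, 4, 9, 2, 8, 5, 12]  |boxes|=7  |leaves|=1  hit=P4

== RESULT ==
7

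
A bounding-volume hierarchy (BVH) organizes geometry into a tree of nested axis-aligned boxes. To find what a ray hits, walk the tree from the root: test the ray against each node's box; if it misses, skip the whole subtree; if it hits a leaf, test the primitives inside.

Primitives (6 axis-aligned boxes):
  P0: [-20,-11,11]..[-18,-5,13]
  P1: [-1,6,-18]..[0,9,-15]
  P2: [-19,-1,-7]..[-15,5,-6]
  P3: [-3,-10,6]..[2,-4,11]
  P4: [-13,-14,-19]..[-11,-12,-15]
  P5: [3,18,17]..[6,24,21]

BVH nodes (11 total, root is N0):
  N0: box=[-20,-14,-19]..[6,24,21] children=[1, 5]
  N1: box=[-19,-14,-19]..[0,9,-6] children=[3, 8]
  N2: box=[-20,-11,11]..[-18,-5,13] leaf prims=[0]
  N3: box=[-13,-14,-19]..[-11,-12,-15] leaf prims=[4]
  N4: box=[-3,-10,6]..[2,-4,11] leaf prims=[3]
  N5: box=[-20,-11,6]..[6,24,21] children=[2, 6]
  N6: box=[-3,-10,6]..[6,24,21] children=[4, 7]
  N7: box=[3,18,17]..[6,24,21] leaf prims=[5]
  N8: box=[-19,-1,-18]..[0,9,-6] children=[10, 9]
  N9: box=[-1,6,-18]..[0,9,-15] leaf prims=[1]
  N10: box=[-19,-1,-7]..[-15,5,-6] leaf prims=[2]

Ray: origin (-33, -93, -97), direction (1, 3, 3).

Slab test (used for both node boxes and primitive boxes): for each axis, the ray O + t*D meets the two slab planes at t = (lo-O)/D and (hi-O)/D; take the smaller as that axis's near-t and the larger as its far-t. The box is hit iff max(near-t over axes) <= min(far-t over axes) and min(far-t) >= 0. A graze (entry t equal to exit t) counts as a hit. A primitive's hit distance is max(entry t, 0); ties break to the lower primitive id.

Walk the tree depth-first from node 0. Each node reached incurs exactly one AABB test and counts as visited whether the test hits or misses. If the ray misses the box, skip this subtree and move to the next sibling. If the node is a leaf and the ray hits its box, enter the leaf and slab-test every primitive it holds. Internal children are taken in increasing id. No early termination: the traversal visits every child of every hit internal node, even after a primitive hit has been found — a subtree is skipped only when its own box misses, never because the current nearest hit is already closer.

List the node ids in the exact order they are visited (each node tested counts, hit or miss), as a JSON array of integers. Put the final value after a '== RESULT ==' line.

Walk:
N0 x:[13,39] y:[79/3,39] z:[26,118/3] -> hit [79/3,39], descend [1, 5]
  N1 x:[14,33] y:[79/3,34] z:[26,91/3] -> hit [79/3,91/3], descend [3, 8]
    N3 x:[20,22] y:[79/3,27] z:[26,82/3] -> miss, prune
    N8 x:[14,33] y:[92/3,34] z:[79/3,91/3] -> miss, prune
  N5 x:[13,39] y:[82/3,39] z:[103/3,118/3] -> hit [103/3,39], descend [2, 6]
    N2 x:[13,15] y:[82/3,88/3] z:[36,110/3] -> miss, prune
    N6 x:[30,39] y:[83/3,39] z:[103/3,118/3] -> hit [103/3,39], descend [4, 7]
      N4 x:[30,35] y:[83/3,89/3] z:[103/3,36] -> miss, prune
      N7 x:[36,39] y:[37,39] z:[38,118/3] -> hit [38,39] leaf, test {P5@t=38}

Visited [0, 1, 3, 8, 5, 2, 6, 4, 7]. Tests: 9 box, 1 leaf. Nearest: P5.

== RESULT ==
[0, 1, 3, 8, 5, 2, 6, 4, 7]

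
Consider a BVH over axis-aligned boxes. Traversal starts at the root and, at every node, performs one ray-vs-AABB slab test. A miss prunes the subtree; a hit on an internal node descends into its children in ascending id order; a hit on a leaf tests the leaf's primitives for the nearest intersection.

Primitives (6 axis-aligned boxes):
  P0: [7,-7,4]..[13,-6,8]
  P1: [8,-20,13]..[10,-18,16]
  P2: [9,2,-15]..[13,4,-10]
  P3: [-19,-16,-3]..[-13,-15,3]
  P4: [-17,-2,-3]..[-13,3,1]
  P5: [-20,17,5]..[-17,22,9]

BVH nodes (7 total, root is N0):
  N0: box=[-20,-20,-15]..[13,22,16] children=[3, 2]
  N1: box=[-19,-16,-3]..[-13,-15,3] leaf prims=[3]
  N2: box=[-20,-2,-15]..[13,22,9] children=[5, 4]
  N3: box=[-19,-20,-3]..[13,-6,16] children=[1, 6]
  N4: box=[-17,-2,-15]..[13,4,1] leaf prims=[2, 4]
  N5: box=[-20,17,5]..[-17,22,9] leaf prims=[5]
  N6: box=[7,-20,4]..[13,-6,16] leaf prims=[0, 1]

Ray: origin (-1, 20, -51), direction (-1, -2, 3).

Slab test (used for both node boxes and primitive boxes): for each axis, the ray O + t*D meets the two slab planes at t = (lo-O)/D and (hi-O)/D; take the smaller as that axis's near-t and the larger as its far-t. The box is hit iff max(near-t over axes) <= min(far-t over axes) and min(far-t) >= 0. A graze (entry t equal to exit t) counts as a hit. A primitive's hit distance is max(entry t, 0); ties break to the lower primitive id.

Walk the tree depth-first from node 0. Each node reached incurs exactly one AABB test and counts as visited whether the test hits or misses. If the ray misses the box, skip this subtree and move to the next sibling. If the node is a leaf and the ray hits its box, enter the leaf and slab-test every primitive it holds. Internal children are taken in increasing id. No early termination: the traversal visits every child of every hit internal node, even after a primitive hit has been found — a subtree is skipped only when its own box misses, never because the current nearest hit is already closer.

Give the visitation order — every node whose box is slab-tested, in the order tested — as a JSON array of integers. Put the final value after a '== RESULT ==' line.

Trace the traversal:
N0 x:[-14,19] y:[-1,20] z:[12,67/3] -> hit [12,19], descend [2, 3]
  N2 x:[-14,19] y:[-1,11] z:[12,20] -> miss, prune
  N3 x:[-14,18] y:[13,20] z:[16,67/3] -> hit [16,18], descend [1, 6]
    N1 x:[12,18] y:[35/2,18] z:[16,18] -> hit [35/2,18] leaf, test {P3@t=35/2}
    N6 x:[-14,-8] y:[13,20] z:[55/3,67/3] -> miss, prune

5 AABB tests over nodes [0, 2, 3, 1, 6]; 1 leaf entered; closest P3.

== RESULT ==
[0, 2, 3, 1, 6]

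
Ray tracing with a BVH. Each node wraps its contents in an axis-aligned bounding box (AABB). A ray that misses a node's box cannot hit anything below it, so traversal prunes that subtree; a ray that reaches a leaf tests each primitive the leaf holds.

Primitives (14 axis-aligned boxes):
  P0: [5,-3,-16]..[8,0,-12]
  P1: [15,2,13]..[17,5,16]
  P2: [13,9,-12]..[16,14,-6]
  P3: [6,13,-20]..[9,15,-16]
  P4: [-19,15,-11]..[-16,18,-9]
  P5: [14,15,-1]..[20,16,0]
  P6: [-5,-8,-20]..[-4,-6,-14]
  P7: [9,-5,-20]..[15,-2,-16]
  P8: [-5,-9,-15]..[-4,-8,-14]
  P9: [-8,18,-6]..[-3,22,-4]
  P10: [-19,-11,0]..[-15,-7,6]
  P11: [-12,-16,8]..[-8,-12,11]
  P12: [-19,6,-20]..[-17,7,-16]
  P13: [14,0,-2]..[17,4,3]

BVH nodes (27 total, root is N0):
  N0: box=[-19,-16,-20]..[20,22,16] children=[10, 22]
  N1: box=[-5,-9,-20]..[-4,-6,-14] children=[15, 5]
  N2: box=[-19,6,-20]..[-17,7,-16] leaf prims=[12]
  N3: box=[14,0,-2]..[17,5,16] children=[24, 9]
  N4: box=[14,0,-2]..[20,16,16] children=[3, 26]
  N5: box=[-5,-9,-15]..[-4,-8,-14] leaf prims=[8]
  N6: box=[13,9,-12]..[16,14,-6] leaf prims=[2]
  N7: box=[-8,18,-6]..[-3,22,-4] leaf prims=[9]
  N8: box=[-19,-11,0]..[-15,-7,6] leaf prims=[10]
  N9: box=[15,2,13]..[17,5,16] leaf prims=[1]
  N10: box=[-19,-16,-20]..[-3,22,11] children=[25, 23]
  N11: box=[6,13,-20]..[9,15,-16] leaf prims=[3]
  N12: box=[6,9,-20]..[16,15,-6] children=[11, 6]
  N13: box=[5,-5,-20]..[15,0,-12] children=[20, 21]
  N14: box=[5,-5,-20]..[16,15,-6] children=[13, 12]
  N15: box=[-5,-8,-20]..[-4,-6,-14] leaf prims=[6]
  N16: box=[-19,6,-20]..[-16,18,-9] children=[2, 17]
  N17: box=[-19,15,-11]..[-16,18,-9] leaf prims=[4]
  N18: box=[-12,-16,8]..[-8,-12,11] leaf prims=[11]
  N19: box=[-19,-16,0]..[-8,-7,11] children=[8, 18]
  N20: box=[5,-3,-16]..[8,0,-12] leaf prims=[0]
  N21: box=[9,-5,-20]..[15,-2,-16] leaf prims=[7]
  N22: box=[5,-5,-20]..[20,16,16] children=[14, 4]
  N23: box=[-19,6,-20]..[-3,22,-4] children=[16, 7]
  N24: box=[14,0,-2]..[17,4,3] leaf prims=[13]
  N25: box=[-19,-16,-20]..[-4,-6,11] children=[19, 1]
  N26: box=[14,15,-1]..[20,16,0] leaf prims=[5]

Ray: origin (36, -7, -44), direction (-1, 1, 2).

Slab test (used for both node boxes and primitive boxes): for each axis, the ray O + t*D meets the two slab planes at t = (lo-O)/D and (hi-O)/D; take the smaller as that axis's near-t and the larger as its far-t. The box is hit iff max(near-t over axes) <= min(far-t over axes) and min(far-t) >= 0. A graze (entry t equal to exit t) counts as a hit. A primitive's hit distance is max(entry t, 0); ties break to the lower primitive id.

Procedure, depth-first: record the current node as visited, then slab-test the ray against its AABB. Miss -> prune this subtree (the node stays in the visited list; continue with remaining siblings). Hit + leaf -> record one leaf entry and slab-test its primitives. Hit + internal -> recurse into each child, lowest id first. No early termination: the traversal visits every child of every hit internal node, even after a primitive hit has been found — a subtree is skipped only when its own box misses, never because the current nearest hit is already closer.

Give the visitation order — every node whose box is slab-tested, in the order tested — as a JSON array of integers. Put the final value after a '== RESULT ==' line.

Walk:
N0 x:[16,55] y:[-9,29] z:[12,30] -> hit [16,29], descend [10, 22]
  N10 x:[39,55] y:[-9,29] z:[12,55/2] -> miss, prune
  N22 x:[16,31] y:[2,23] z:[12,30] -> hit [16,23], descend [4, 14]
    N4 x:[16,22] y:[7,23] z:[21,30] -> hit [21,22], descend [3, 26]
      N3 x:[19,22] y:[7,12] z:[21,30] -> miss, prune
      N26 x:[16,22] y:[22,23] z:[43/2,22] -> hit [22,22] leaf, test {P5@t=22}
    N14 x:[20,31] y:[2,22] z:[12,19] -> miss, prune

7 AABB tests over nodes [0, 10, 22, 4, 3, 26, 14]; 1 leaf entered; closest P5.

== RESULT ==
[0, 10, 22, 4, 3, 26, 14]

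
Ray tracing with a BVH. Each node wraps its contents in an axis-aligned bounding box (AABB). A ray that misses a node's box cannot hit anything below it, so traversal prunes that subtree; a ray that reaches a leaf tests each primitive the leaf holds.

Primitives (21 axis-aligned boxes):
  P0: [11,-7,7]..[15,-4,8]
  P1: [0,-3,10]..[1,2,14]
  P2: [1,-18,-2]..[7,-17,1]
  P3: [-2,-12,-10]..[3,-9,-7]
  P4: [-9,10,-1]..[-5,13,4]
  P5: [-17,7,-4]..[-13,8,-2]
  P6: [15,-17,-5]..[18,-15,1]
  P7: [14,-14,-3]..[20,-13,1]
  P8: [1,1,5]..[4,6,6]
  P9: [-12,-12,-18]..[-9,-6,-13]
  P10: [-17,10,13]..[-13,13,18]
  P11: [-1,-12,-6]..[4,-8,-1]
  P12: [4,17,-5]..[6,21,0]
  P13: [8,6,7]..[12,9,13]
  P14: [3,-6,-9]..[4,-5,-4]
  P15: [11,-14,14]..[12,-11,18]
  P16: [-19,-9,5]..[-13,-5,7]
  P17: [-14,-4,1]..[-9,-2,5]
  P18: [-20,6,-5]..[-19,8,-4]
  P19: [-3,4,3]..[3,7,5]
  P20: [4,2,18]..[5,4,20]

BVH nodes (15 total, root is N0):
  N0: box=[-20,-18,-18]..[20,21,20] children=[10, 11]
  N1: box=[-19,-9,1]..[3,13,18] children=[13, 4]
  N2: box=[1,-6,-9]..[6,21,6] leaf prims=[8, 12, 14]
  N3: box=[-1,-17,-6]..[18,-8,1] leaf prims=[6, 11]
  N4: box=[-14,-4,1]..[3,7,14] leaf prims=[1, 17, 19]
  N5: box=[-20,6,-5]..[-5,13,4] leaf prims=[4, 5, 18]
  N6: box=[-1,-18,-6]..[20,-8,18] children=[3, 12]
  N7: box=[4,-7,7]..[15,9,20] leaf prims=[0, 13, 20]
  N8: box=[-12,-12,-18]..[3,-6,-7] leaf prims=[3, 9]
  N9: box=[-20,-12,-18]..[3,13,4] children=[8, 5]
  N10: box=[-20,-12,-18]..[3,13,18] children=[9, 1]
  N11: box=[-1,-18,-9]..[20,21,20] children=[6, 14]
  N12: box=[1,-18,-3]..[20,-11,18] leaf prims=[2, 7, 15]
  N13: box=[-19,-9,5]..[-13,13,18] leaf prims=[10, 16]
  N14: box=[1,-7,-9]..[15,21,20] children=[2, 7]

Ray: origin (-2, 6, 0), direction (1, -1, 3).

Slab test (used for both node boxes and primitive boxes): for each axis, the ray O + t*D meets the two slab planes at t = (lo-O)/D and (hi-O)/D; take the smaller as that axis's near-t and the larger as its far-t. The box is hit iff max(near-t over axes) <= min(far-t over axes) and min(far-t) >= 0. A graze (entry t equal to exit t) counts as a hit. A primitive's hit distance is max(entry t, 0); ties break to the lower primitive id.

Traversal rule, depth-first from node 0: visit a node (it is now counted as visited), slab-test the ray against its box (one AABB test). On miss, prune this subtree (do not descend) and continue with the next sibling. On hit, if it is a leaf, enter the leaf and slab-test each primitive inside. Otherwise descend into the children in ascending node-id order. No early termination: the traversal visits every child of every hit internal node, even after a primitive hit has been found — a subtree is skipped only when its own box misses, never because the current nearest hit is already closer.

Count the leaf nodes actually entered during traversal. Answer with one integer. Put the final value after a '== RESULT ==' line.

Trace the traversal:
N0 x:[-18,22] y:[-15,24] z:[-6,20/3] -> hit [-6,20/3], descend [10, 11]
  N10 x:[-18,5] y:[-7,18] z:[-6,6] -> hit [-6,5], descend [1, 9]
    N1 x:[-17,5] y:[-7,15] z:[1/3,6] -> hit [1/3,5], descend [4, 13]
      N4 x:[-12,5] y:[-1,10] z:[1/3,14/3] -> hit [1/3,14/3] leaf, test {P1(miss), P17(miss), P19@t=1}
      N13 x:[-17,-11] y:[-7,15] z:[5/3,6] -> miss, prune
    N9 x:[-18,5] y:[-7,18] z:[-6,4/3] -> hit [-6,4/3], descend [5, 8]
      N5 x:[-18,-3] y:[-7,0] z:[-5/3,4/3] -> miss, prune
      N8 x:[-10,5] y:[12,18] z:[-6,-7/3] -> miss, prune
  N11 x:[1,22] y:[-15,24] z:[-3,20/3] -> hit [1,20/3], descend [6, 14]
    N6 x:[1,22] y:[14,24] z:[-2,6] -> miss, prune
    N14 x:[3,17] y:[-15,13] z:[-3,20/3] -> hit [3,20/3], descend [2, 7]
      N2 x:[3,8] y:[-15,12] z:[-3,2] -> miss, prune
      N7 x:[6,17] y:[-3,13] z:[7/3,20/3] -> hit [6,20/3] leaf, test {P0(miss), P13(miss), P20(miss)}

order=[0, 10, 1, 4, 13, 9, 5, 8, 11, 6, 14, 2, 7]  |boxes|=13  |leaves|=2  hit=P19

== RESULT ==
2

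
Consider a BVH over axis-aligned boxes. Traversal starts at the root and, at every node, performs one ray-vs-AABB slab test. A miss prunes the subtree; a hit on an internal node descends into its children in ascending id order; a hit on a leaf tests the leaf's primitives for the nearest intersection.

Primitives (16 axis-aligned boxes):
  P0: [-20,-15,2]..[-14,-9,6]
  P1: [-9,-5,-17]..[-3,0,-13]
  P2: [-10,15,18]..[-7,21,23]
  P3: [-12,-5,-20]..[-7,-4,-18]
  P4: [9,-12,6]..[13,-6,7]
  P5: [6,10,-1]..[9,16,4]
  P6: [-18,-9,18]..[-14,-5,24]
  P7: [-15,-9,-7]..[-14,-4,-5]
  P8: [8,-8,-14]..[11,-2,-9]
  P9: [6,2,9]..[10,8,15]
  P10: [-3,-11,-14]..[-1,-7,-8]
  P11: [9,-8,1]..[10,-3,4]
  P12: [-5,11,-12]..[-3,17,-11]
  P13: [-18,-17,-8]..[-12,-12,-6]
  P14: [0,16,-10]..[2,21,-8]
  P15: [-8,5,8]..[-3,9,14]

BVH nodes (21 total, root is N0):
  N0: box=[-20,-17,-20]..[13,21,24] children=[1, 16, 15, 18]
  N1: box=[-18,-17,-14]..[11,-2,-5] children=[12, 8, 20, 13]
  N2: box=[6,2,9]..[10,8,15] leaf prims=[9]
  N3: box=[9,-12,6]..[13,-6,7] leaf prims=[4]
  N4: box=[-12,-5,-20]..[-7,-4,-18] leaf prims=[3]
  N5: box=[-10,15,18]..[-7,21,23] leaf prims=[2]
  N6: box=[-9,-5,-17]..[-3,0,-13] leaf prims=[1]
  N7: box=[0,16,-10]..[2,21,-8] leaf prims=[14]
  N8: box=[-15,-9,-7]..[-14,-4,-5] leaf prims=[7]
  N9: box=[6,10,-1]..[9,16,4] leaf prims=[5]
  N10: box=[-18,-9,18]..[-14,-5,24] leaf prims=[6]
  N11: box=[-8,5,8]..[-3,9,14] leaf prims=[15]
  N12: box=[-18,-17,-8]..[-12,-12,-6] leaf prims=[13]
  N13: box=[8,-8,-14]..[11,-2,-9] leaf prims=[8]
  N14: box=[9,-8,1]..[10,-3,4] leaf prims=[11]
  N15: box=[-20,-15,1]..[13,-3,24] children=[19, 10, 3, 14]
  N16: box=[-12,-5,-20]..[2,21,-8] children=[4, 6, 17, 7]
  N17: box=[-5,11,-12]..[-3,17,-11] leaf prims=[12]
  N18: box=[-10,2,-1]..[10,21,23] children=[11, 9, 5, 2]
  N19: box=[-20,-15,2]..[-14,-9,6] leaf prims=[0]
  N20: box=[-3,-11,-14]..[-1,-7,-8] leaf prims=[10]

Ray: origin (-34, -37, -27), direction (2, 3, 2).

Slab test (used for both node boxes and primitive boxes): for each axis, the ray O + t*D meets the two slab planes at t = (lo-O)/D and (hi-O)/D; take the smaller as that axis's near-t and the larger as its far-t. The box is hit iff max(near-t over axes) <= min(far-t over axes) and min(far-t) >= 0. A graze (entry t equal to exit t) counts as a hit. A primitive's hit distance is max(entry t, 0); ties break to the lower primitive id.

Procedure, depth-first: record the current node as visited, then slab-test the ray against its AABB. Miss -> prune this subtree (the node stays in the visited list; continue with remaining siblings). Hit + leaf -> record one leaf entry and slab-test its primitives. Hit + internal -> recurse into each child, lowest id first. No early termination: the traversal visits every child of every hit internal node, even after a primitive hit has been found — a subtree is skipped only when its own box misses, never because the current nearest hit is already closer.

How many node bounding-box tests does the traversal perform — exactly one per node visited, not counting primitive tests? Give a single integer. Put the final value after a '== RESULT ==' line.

Trace the traversal:
N0 x:[7,47/2] y:[20/3,58/3] z:[7/2,51/2] -> hit [7,58/3], descend [1, 15, 16, 18]
  N1 x:[8,45/2] y:[20/3,35/3] z:[13/2,11] -> hit [8,11], descend [8, 12, 13, 20]
    N8 x:[19/2,10] y:[28/3,11] z:[10,11] -> hit [10,10] leaf, test {P7@t=10}
    N12 x:[8,11] y:[20/3,25/3] z:[19/2,21/2] -> miss, prune
    N13 x:[21,45/2] y:[29/3,35/3] z:[13/2,9] -> miss, prune
    N20 x:[31/2,33/2] y:[26/3,10] z:[13/2,19/2] -> miss, prune
  N15 x:[7,47/2] y:[22/3,34/3] z:[14,51/2] -> miss, prune
  N16 x:[11,18] y:[32/3,58/3] z:[7/2,19/2] -> miss, prune
  N18 x:[12,22] y:[13,58/3] z:[13,25] -> hit [13,58/3], descend [2, 5, 9, 11]
    N2 x:[20,22] y:[13,15] z:[18,21] -> miss, prune
    N5 x:[12,27/2] y:[52/3,58/3] z:[45/2,25] -> miss, prune
    N9 x:[20,43/2] y:[47/3,53/3] z:[13,31/2] -> miss, prune
    N11 x:[13,31/2] y:[14,46/3] z:[35/2,41/2] -> miss, prune

Visited [0, 1, 8, 12, 13, 20, 15, 16, 18, 2, 5, 9, 11]. Tests: 13 box, 1 leaf. Nearest: P7.

== RESULT ==
13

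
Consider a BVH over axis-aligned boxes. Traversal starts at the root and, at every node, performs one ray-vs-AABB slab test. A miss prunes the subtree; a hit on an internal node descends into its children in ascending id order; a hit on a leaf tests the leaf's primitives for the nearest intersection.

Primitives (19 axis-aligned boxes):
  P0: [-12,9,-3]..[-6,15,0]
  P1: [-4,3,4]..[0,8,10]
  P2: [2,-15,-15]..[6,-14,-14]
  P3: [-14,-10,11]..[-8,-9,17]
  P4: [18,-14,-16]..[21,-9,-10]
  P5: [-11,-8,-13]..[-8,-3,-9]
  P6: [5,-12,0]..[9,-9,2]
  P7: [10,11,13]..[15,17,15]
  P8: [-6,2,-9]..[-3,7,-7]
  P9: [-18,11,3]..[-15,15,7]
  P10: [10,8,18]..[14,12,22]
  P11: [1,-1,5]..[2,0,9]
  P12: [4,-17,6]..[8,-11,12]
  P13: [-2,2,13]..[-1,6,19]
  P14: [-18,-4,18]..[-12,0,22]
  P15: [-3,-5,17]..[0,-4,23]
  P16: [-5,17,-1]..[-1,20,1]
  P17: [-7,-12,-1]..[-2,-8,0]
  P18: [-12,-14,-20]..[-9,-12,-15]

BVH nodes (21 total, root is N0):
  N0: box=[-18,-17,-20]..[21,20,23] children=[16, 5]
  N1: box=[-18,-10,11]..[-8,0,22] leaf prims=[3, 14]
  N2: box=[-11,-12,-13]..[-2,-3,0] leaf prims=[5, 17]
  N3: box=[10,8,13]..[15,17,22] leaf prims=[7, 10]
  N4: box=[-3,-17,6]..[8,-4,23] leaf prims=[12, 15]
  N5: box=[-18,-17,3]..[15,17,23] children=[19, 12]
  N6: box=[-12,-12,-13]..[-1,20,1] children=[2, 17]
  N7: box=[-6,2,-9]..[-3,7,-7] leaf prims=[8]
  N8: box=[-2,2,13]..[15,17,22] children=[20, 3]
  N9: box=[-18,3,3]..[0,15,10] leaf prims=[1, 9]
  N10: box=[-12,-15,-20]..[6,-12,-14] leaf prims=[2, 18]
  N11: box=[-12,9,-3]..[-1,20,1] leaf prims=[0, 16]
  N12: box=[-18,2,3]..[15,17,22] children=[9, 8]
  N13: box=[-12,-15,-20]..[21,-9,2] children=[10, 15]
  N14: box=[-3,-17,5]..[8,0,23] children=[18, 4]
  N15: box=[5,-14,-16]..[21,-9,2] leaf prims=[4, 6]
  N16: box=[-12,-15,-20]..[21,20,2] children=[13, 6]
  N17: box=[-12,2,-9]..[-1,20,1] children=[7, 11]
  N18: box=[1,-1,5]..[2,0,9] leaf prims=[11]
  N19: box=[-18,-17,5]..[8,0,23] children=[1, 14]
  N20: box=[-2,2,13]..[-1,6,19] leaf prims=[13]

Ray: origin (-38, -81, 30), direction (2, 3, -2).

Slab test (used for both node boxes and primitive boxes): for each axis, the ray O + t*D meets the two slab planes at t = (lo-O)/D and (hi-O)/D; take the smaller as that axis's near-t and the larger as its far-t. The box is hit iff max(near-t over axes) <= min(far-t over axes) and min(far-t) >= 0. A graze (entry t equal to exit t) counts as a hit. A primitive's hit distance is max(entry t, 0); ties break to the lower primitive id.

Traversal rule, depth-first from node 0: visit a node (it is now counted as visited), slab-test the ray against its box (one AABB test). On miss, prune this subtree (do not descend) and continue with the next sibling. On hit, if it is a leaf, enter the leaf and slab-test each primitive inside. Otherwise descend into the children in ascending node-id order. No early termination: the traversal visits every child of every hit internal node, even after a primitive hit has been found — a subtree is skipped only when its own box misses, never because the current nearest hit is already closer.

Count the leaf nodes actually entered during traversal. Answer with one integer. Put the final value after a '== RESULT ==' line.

Walk:
N0 x:[10,59/2] y:[64/3,101/3] z:[7/2,25] -> hit [64/3,25], descend [5, 16]
  N5 x:[10,53/2] y:[64/3,98/3] z:[7/2,27/2] -> miss, prune
  N16 x:[13,59/2] y:[22,101/3] z:[14,25] -> hit [22,25], descend [6, 13]
    N6 x:[13,37/2] y:[23,101/3] z:[29/2,43/2] -> miss, prune
    N13 x:[13,59/2] y:[22,24] z:[14,25] -> hit [22,24], descend [10, 15]
      N10 x:[13,22] y:[22,23] z:[22,25] -> hit [22,22] leaf, test {P2@t=22, P18(miss)}
      N15 x:[43/2,59/2] y:[67/3,24] z:[14,23] -> hit [67/3,23] leaf, test {P4(miss), P6(miss)}

order=[0, 5, 16, 6, 13, 10, 15]  |boxes|=7  |leaves|=2  hit=P2

== RESULT ==
2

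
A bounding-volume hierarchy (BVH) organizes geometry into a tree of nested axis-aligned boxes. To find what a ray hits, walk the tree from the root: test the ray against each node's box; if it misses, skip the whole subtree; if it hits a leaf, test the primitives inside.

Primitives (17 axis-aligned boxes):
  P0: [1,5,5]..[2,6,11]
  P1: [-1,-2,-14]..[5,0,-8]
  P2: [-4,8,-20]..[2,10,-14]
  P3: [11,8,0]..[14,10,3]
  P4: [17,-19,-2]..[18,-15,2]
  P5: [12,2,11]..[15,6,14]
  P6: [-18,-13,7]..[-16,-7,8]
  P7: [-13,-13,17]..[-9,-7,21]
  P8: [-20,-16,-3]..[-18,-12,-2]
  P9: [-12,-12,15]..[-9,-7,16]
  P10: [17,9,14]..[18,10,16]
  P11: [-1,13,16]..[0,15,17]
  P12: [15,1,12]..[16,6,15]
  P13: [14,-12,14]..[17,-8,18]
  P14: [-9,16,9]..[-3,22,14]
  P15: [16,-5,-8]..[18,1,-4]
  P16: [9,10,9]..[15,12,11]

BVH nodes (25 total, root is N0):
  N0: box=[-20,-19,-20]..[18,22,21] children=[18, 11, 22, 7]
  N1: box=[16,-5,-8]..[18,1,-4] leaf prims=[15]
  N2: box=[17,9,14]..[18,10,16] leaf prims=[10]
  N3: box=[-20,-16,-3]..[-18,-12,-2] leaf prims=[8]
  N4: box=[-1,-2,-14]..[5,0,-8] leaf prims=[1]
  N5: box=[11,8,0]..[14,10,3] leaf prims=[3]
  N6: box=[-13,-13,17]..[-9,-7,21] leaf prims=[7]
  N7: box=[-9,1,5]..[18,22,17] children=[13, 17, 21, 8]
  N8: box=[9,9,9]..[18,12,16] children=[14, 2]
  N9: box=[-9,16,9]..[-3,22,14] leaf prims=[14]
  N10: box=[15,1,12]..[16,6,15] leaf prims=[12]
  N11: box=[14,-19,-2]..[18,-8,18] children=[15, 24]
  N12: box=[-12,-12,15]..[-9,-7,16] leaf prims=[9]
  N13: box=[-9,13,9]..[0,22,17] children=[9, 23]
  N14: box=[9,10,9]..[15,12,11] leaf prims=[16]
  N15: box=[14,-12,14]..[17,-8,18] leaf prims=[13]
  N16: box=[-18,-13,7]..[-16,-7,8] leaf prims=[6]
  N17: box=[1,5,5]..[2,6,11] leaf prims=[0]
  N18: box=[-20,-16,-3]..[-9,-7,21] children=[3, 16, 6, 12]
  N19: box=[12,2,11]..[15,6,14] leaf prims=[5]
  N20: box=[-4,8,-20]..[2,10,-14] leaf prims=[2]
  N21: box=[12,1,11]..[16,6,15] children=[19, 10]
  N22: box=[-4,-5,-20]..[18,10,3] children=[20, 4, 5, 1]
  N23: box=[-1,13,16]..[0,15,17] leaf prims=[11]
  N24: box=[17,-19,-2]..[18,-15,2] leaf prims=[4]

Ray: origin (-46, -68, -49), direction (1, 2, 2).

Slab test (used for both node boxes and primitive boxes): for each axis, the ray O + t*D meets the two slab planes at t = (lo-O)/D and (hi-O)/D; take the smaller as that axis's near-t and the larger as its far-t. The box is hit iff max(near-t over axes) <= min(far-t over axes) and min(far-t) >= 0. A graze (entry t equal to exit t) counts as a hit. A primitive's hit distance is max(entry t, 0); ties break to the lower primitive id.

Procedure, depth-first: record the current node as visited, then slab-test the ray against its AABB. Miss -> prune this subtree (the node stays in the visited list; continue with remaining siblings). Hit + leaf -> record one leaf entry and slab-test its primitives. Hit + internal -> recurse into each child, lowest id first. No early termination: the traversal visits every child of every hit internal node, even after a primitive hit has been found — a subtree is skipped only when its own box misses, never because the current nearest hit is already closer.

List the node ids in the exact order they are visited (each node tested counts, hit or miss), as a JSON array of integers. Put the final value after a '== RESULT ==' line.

Walk:
N0 x:[26,64] y:[49/2,45] z:[29/2,35] -> hit [26,35], descend [7, 11, 18, 22]
  N7 x:[37,64] y:[69/2,45] z:[27,33] -> miss, prune
  N11 x:[60,64] y:[49/2,30] z:[47/2,67/2] -> miss, prune
  N18 x:[26,37] y:[26,61/2] z:[23,35] -> hit [26,61/2], descend [3, 6, 12, 16]
    N3 x:[26,28] y:[26,28] z:[23,47/2] -> miss, prune
    N6 x:[33,37] y:[55/2,61/2] z:[33,35] -> miss, prune
    N12 x:[34,37] y:[28,61/2] z:[32,65/2] -> miss, prune
    N16 x:[28,30] y:[55/2,61/2] z:[28,57/2] -> hit [28,57/2] leaf, test {P6@t=28}
  N22 x:[42,64] y:[63/2,39] z:[29/2,26] -> miss, prune

Summary -> nodes [0, 7, 11, 18, 3, 6, 12, 16, 22]; box-tests=9; leaf-entries=1; first=P6

== RESULT ==
[0, 7, 11, 18, 3, 6, 12, 16, 22]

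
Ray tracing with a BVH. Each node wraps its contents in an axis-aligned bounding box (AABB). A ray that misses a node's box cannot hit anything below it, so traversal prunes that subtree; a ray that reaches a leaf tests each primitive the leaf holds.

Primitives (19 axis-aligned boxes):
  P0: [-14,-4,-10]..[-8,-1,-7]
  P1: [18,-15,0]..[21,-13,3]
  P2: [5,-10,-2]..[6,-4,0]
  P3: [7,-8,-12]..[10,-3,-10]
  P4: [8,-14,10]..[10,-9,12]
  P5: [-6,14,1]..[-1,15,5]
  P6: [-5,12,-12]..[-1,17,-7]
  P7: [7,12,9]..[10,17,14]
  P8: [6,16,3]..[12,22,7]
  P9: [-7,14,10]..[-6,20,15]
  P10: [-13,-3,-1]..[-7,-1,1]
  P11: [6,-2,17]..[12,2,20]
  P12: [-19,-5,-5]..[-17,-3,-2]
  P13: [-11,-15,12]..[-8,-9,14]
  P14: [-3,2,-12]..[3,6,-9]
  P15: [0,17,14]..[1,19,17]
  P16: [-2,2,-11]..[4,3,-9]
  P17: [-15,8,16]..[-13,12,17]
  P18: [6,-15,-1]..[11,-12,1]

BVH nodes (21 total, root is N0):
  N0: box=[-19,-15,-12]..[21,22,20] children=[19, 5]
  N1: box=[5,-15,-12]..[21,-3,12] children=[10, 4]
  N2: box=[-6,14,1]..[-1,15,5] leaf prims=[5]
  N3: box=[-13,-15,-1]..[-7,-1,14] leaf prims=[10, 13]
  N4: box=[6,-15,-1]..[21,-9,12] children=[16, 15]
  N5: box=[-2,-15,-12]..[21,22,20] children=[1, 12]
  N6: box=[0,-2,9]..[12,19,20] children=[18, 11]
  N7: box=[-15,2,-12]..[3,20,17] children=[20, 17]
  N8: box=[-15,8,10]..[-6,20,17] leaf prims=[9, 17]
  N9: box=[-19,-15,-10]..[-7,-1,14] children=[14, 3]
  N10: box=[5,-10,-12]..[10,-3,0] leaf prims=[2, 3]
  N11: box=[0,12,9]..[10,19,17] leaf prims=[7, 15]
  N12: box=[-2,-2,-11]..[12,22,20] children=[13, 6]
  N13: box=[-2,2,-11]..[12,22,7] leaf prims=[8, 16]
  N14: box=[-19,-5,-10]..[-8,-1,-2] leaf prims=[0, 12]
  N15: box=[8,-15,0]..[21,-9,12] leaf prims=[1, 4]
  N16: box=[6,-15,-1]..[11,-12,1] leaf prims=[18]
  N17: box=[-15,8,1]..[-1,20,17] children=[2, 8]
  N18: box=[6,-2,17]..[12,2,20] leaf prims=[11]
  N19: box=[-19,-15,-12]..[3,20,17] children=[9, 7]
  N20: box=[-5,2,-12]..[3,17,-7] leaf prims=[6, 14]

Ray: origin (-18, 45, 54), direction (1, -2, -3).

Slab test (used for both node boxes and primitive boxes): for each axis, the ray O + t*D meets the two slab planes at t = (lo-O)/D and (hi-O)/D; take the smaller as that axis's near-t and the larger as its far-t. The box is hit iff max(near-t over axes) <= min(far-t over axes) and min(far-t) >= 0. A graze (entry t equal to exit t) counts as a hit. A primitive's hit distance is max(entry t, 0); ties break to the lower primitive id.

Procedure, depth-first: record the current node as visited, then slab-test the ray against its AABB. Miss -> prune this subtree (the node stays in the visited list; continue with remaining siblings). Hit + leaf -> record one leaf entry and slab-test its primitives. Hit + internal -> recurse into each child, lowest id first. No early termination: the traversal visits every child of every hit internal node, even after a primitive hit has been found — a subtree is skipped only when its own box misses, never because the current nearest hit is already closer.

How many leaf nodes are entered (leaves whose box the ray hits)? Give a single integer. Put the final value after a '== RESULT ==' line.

Walk:
N0 x:[-1,39] y:[23/2,30] z:[34/3,22] -> hit [23/2,22], descend [5, 19]
  N5 x:[16,39] y:[23/2,30] z:[34/3,22] -> hit [16,22], descend [1, 12]
    N1 x:[23,39] y:[24,30] z:[14,22] -> miss, prune
    N12 x:[16,30] y:[23/2,47/2] z:[34/3,65/3] -> hit [16,65/3], descend [6, 13]
      N6 x:[18,30] y:[13,47/2] z:[34/3,15] -> miss, prune
      N13 x:[16,30] y:[23/2,43/2] z:[47/3,65/3] -> hit [16,43/2] leaf, test {P8(miss), P16@t=21}
  N19 x:[-1,21] y:[25/2,30] z:[37/3,22] -> hit [25/2,21], descend [7, 9]
    N7 x:[3,21] y:[25/2,43/2] z:[37/3,22] -> hit [25/2,21], descend [17, 20]
      N17 x:[3,17] y:[25/2,37/2] z:[37/3,53/3] -> hit [25/2,17], descend [2, 8]
        N2 x:[12,17] y:[15,31/2] z:[49/3,53/3] -> miss, prune
        N8 x:[3,12] y:[25/2,37/2] z:[37/3,44/3] -> miss, prune
      N20 x:[13,21] y:[14,43/2] z:[61/3,22] -> hit [61/3,21] leaf, test {P6(miss), P14@t=21}
    N9 x:[-1,11] y:[23,30] z:[40/3,64/3] -> miss, prune

order=[0, 5, 1, 12, 6, 13, 19, 7, 17, 2, 8, 20, 9]  |boxes|=13  |leaves|=2  hit=P14

== RESULT ==
2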